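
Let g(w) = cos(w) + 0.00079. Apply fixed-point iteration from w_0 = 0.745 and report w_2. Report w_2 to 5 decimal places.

0.74203

w_1 = g(0.745000) = 0.735878
w_2 = g(0.735878) = 0.742032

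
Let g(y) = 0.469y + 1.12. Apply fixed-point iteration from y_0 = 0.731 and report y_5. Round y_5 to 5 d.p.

2.07795

y_1 = g(0.731000) = 1.462839
y_2 = g(1.462839) = 1.806071
y_3 = g(1.806071) = 1.967048
y_4 = g(1.967048) = 2.042545
y_5 = g(2.042545) = 2.077954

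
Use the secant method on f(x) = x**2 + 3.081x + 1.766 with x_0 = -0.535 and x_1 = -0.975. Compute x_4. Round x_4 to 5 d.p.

Secant update: x_(k+1) = x_k − f(x_k)·(x_k − x_(k-1))/(f(x_k) − f(x_(k-1))).
f(x_0) = 0.403890, f(x_1) = -0.287350
x_2 = -0.975000 - (-0.287350)·(-0.975000 - -0.535000)/(-0.287350 - (0.403890)) = -0.792091; f(x_2) = -0.047024
x_3 = -0.792091 - (-0.047024)·(-0.792091 - -0.975000)/(-0.047024 - (-0.287350)) = -0.756301; f(x_3) = 0.007827
x_4 = -0.756301 - (0.007827)·(-0.756301 - -0.792091)/(0.007827 - (-0.047024)) = -0.761409; f(x_4) = -0.000157

-0.76141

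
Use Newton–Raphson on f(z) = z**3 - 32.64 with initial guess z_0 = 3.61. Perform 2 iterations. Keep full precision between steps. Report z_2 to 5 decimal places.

3.19647

f'(z) = 3z**2
z_0 = 3.610000: f = 14.405881, f' = 39.096300 → z_1 = 3.610000 - (14.405881)/(39.096300) = 3.241528
z_1 = 3.241528: f = 1.420376, f' = 31.522517 → z_2 = 3.241528 - (1.420376)/(31.522517) = 3.196469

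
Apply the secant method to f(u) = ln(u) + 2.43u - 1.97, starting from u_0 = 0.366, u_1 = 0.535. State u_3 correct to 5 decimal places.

0.86411

Secant update: u_(k+1) = u_k − f(u_k)·(u_k − u_(k-1))/(f(u_k) − f(u_(k-1))).
f(u_0) = -2.085742, f(u_1) = -1.295439
u_2 = 0.535000 - (-1.295439)·(0.535000 - 0.366000)/(-1.295439 - (-2.085742)) = 0.812019; f(u_2) = -0.205025
u_3 = 0.812019 - (-0.205025)·(0.812019 - 0.535000)/(-0.205025 - (-1.295439)) = 0.864106; f(u_3) = -0.016284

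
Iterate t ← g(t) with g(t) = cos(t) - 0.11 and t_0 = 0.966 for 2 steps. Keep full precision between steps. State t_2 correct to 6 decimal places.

0.786676

t_1 = g(0.966000) = 0.458595
t_2 = g(0.458595) = 0.786676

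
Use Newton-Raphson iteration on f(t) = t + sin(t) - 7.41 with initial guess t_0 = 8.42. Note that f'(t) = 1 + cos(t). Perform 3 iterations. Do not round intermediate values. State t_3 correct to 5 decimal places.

Newton update: t ← t − f(t)/f'(t).
t_0 = 8.420000: f = 1.854043, f' = 0.463724 → t_1 = 8.420000 - (1.854043)/(0.463724) = 4.421843
t_1 = 4.421843: f = -3.946245, f' = 0.713524 → t_2 = 4.421843 - (-3.946245)/(0.713524) = 9.952480
t_2 = 9.952480: f = 2.038931, f' = 0.136034 → t_3 = 9.952480 - (2.038931)/(0.136034) = -5.035953

-5.03595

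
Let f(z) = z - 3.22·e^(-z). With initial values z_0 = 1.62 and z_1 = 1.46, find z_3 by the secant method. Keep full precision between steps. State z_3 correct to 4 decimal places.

1.0910

f(z_0) = 0.982766, f(z_1) = 0.712199
z_2 = 1.460000 - (0.712199)·(1.460000 - 1.620000)/(0.712199 - (0.982766)) = 1.038840; f(z_2) = -0.100604
z_3 = 1.038840 - (-0.100604)·(1.038840 - 1.460000)/(-0.100604 - (0.712199)) = 1.090969; f(z_3) = 0.009401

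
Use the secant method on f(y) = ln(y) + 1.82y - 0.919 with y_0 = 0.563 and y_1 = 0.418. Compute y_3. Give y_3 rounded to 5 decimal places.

Secant update: y_(k+1) = y_k − f(y_k)·(y_k − y_(k-1))/(f(y_k) − f(y_(k-1))).
f(y_0) = -0.468816, f(y_1) = -1.030514
y_2 = 0.418000 - (-1.030514)·(0.418000 - 0.563000)/(-1.030514 - (-0.468816)) = 0.684023; f(y_2) = -0.053843
y_3 = 0.684023 - (-0.053843)·(0.684023 - 0.418000)/(-0.053843 - (-1.030514)) = 0.698688; f(y_3) = -0.005938

0.69869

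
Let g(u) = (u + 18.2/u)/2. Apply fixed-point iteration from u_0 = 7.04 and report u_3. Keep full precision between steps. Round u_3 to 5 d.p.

u_1 = g(7.040000) = 4.812614
u_2 = g(4.812614) = 4.297171
u_3 = g(4.297171) = 4.266258

4.26626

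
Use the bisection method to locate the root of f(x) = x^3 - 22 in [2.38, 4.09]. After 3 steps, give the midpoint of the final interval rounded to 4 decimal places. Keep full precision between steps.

2.7006

f(2.380000) = -8.518728, f(4.090000) = 46.417929 (opposite signs)
step 1: m = 3.235000, f(m) = 11.855003 > 0 → root in [2.380000, 3.235000]
step 2: m = 2.807500, f(m) = 0.128873 > 0 → root in [2.380000, 2.807500]
step 3: m = 2.593750, f(m) = -4.550446 < 0 → root in [2.593750, 2.807500]
Midpoint of [2.593750, 2.807500] = 2.700625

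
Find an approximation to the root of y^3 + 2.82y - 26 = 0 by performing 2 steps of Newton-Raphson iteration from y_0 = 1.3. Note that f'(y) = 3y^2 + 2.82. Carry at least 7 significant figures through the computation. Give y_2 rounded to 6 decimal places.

2.964392

y_0 = 1.300000: f = -20.137000, f' = 7.890000 → y_1 = 1.300000 - (-20.137000)/(7.890000) = 3.852218
y_1 = 3.852218: f = 42.028565, f' = 47.338750 → y_2 = 3.852218 - (42.028565)/(47.338750) = 2.964392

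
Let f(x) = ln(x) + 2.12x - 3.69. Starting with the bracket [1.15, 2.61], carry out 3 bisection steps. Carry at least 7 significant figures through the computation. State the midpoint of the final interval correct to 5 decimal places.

f(1.150000) = -1.112238, f(2.610000) = 2.802550 (opposite signs)
step 1: m = 1.880000, f(m) = 0.926872 > 0 → root in [1.150000, 1.880000]
step 2: m = 1.515000, f(m) = -0.062785 < 0 → root in [1.515000, 1.880000]
step 3: m = 1.697500, f(m) = 0.437857 > 0 → root in [1.515000, 1.697500]
Midpoint of [1.515000, 1.697500] = 1.606250

1.60625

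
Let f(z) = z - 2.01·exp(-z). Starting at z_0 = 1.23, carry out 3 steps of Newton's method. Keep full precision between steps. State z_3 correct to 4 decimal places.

0.8549

f'(z) = 1 + 2.01·exp(-z)
z_0 = 1.230000: f = 0.642492, f' = 1.587508 → z_1 = 1.230000 - (0.642492)/(1.587508) = 0.825283
z_1 = 0.825283: f = -0.055321, f' = 1.880603 → z_2 = 0.825283 - (-0.055321)/(1.880603) = 0.854699
z_2 = 0.854699: f = -0.000377, f' = 1.855076 → z_3 = 0.854699 - (-0.000377)/(1.855076) = 0.854903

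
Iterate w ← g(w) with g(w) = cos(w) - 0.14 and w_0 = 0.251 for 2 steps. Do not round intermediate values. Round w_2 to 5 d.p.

0.53586

w_1 = g(0.251000) = 0.828665
w_2 = g(0.828665) = 0.535861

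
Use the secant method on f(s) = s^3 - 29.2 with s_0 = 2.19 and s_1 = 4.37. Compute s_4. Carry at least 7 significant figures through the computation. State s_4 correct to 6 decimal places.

3.092717

Secant update: s_(k+1) = s_k − f(s_k)·(s_k − s_(k-1))/(f(s_k) − f(s_(k-1))).
f(s_0) = -18.696541, f(s_1) = 54.253453
s_2 = 4.370000 - (54.253453)·(4.370000 - 2.190000)/(54.253453 - (-18.696541)) = 2.748718; f(s_2) = -8.432202
s_3 = 2.748718 - (-8.432202)·(2.748718 - 4.370000)/(-8.432202 - (54.253453)) = 2.966806; f(s_3) = -3.086368
s_4 = 2.966806 - (-3.086368)·(2.966806 - 2.748718)/(-3.086368 - (-8.432202)) = 3.092717; f(s_4) = 0.381513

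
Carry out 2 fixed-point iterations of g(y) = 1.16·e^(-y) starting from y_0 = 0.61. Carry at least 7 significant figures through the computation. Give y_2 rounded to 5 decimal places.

y_1 = g(0.610000) = 0.630287
y_2 = g(0.630287) = 0.617629

0.61763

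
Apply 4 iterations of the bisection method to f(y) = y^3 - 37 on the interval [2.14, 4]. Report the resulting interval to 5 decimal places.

f(2.140000) = -27.199656, f(4.000000) = 27.000000 (opposite signs)
step 1: m = 3.070000, f(m) = -8.065557 < 0 → root in [3.070000, 4.000000]
step 2: m = 3.535000, f(m) = 7.174155 > 0 → root in [3.070000, 3.535000]
step 3: m = 3.302500, f(m) = -0.981263 < 0 → root in [3.302500, 3.535000]
step 4: m = 3.418750, f(m) = 2.957843 > 0 → root in [3.302500, 3.418750]

[3.30250, 3.41875]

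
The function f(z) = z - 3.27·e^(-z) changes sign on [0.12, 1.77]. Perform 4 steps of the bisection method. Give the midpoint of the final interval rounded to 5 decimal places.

1.09969

f(0.120000) = -2.780230, f(1.770000) = 1.213011 (opposite signs)
step 1: m = 0.945000, f(m) = -0.325982 < 0 → root in [0.945000, 1.770000]
step 2: m = 1.357500, f(m) = 0.516118 > 0 → root in [0.945000, 1.357500]
step 3: m = 1.151250, f(m) = 0.117141 > 0 → root in [0.945000, 1.151250]
step 4: m = 1.048125, f(m) = -0.098319 < 0 → root in [1.048125, 1.151250]
Midpoint of [1.048125, 1.151250] = 1.099688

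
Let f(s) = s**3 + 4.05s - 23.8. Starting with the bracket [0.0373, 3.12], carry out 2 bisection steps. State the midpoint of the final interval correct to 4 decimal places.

2.7347

f(0.037300) = -23.648883, f(3.120000) = 19.207328 (opposite signs)
step 1: m = 1.578650, f(m) = -13.472257 < 0 → root in [1.578650, 3.120000]
step 2: m = 2.349325, f(m) = -1.318539 < 0 → root in [2.349325, 3.120000]
Midpoint of [2.349325, 3.120000] = 2.734663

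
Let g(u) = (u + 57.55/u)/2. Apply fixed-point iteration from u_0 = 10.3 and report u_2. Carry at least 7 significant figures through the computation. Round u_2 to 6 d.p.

u_1 = g(10.300000) = 7.943689
u_2 = g(7.943689) = 7.594217

7.594217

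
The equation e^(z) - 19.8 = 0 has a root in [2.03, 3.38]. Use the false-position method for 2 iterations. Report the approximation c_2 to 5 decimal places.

f(2.030000) = -12.185914, f(3.380000) = 9.570771
step 1: c = 2.786135, f(c) = -3.581790 < 0 → new bracket [2.786135, 3.380000]
step 2: c = 2.947860, f(c) = -0.734891 < 0 → new bracket [2.947860, 3.380000]

2.94786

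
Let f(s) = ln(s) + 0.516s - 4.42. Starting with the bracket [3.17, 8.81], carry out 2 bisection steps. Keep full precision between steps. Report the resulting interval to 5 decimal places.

f(3.170000) = -1.630548, f(8.810000) = 2.301847 (opposite signs)
step 1: m = 5.990000, f(m) = 0.460931 > 0 → root in [3.170000, 5.990000]
step 2: m = 4.580000, f(m) = -0.535021 < 0 → root in [4.580000, 5.990000]

[4.58000, 5.99000]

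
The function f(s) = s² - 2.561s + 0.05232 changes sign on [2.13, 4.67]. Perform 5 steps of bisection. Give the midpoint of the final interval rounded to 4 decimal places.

f(2.130000) = -0.865710, f(4.670000) = 9.901350 (opposite signs)
step 1: m = 3.400000, f(m) = 2.904920 > 0 → root in [2.130000, 3.400000]
step 2: m = 2.765000, f(m) = 0.616380 > 0 → root in [2.130000, 2.765000]
step 3: m = 2.447500, f(m) = -0.225471 < 0 → root in [2.447500, 2.765000]
step 4: m = 2.606250, f(m) = 0.170253 > 0 → root in [2.447500, 2.606250]
step 5: m = 2.526875, f(m) = -0.033910 < 0 → root in [2.526875, 2.606250]
Midpoint of [2.526875, 2.606250] = 2.566562

2.5666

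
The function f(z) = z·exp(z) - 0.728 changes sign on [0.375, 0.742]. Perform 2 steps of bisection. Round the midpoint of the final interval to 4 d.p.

0.4209

f(0.375000) = -0.182378, f(0.742000) = 0.830298 (opposite signs)
step 1: m = 0.558500, f(m) = 0.248285 > 0 → root in [0.375000, 0.558500]
step 2: m = 0.466750, f(m) = 0.016374 > 0 → root in [0.375000, 0.466750]
Midpoint of [0.375000, 0.466750] = 0.420875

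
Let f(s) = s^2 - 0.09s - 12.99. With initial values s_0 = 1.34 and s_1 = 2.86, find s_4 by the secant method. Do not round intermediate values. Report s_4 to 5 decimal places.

3.64647

f(s_0) = -11.315000, f(s_1) = -5.067800
s_2 = 2.860000 - (-5.067800)·(2.860000 - 1.340000)/(-5.067800 - (-11.315000)) = 4.093041; f(s_2) = 3.394614
s_3 = 4.093041 - (3.394614)·(4.093041 - 2.860000)/(3.394614 - (-5.067800)) = 3.598419; f(s_3) = -0.365239
s_4 = 3.598419 - (-0.365239)·(3.598419 - 4.093041)/(-0.365239 - (3.394614)) = 3.646467; f(s_4) = -0.021457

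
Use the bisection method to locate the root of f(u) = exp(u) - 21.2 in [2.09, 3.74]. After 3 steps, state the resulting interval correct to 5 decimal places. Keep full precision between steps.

f(2.090000) = -13.115085, f(3.740000) = 20.897990 (opposite signs)
step 1: m = 2.915000, f(m) = -2.751188 < 0 → root in [2.915000, 3.740000]
step 2: m = 3.327500, f(m) = 6.668583 > 0 → root in [2.915000, 3.327500]
step 3: m = 3.121250, f(m) = 1.474705 > 0 → root in [2.915000, 3.121250]

[2.91500, 3.12125]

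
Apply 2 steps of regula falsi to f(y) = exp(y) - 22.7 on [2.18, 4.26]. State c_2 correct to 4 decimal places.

f(2.180000) = -13.853694, f(4.260000) = 48.109983
step 1: c = 2.645042, f(c) = -8.615970 < 0 → new bracket [2.645042, 4.260000]
step 2: c = 2.890334, f(c) = -4.700685 < 0 → new bracket [2.890334, 4.260000]

2.8903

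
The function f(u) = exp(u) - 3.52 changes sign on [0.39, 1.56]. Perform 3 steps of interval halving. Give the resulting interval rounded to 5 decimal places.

[1.12125, 1.26750]

f(0.390000) = -2.043019, f(1.560000) = 1.238821 (opposite signs)
step 1: m = 0.975000, f(m) = -0.868833 < 0 → root in [0.975000, 1.560000]
step 2: m = 1.267500, f(m) = 0.031962 > 0 → root in [0.975000, 1.267500]
step 3: m = 1.121250, f(m) = -0.451312 < 0 → root in [1.121250, 1.267500]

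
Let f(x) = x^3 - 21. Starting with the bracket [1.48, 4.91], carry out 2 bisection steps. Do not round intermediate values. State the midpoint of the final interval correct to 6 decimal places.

2.766250

f(1.480000) = -17.758208, f(4.910000) = 97.370771 (opposite signs)
step 1: m = 3.195000, f(m) = 11.614640 > 0 → root in [1.480000, 3.195000]
step 2: m = 2.337500, f(m) = -8.228119 < 0 → root in [2.337500, 3.195000]
Midpoint of [2.337500, 3.195000] = 2.766250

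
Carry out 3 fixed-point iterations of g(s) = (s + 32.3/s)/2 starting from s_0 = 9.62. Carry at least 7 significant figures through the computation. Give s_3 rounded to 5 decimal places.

5.68353

s_1 = g(9.620000) = 6.488794
s_2 = g(6.488794) = 5.733303
s_3 = g(5.733303) = 5.683527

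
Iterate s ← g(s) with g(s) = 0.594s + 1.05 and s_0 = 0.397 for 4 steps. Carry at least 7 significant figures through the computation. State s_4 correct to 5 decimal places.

2.31367

s_1 = g(0.397000) = 1.285818
s_2 = g(1.285818) = 1.813776
s_3 = g(1.813776) = 2.127383
s_4 = g(2.127383) = 2.313665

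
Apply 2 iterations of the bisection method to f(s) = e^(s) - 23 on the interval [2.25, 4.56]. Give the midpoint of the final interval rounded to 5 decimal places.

3.11625

f(2.250000) = -13.512264, f(4.560000) = 72.583480 (opposite signs)
step 1: m = 3.405000, f(m) = 7.114296 > 0 → root in [2.250000, 3.405000]
step 2: m = 2.827500, f(m) = -6.096850 < 0 → root in [2.827500, 3.405000]
Midpoint of [2.827500, 3.405000] = 3.116250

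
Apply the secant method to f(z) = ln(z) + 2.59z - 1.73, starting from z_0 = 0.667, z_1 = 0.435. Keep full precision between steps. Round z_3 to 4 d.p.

f(z_0) = -0.407435, f(z_1) = -1.435759
z_2 = 0.435000 - (-1.435759)·(0.435000 - 0.667000)/(-1.435759 - (-0.407435)) = 0.758921; f(z_2) = -0.040251
z_3 = 0.758921 - (-0.040251)·(0.758921 - 0.435000)/(-0.040251 - (-1.435759)) = 0.768264; f(z_3) = -0.003817

0.7683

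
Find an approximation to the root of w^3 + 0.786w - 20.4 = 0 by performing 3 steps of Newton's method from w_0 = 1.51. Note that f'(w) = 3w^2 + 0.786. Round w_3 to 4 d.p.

w_0 = 1.510000: f = -15.770189, f' = 7.626300 → w_1 = 1.510000 - (-15.770189)/(7.626300) = 3.577869
w_1 = 3.577869: f = 28.213029, f' = 39.189439 → w_2 = 3.577869 - (28.213029)/(39.189439) = 2.857955
w_2 = 2.857955: f = 5.189859, f' = 25.289718 → w_3 = 2.857955 - (5.189859)/(25.289718) = 2.652739

2.6527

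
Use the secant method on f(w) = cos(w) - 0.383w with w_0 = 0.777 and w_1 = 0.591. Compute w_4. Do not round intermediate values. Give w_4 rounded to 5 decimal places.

1.12516

f(w_0) = 0.415429, f(w_1) = 0.604031
w_2 = 0.591000 - (0.604031)·(0.591000 - 0.777000)/(0.604031 - (0.415429)) = 1.186698; f(w_2) = -0.079783
w_3 = 1.186698 - (-0.079783)·(1.186698 - 0.591000)/(-0.079783 - (0.604031)) = 1.117197; f(w_3) = 0.010318
w_4 = 1.117197 - (0.010318)·(1.117197 - 1.186698)/(0.010318 - (-0.079783)) = 1.125156; f(w_4) = 0.000102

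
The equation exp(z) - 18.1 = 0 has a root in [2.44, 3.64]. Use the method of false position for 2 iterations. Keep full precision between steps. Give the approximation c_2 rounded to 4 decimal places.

f(2.440000) = -6.626959, f(3.640000) = 19.991837
step 1: c = 2.738749, f(c) = -2.632370 < 0 → new bracket [2.738749, 3.640000]
step 2: c = 2.843612, f(c) = -0.922306 < 0 → new bracket [2.843612, 3.640000]

2.8436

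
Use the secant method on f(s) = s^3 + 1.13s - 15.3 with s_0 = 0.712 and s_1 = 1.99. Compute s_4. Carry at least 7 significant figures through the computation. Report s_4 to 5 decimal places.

2.32330

f(s_0) = -14.134496, f(s_1) = -5.170701
s_2 = 1.990000 - (-5.170701)·(1.990000 - 0.712000)/(-5.170701 - (-14.134496)) = 2.727205; f(s_2) = 8.065734
s_3 = 2.727205 - (8.065734)·(2.727205 - 1.990000)/(8.065734 - (-5.170701)) = 2.277983; f(s_3) = -0.904956
s_4 = 2.277983 - (-0.904956)·(2.277983 - 2.727205)/(-0.904956 - (8.065734)) = 2.323300; f(s_4) = -0.134139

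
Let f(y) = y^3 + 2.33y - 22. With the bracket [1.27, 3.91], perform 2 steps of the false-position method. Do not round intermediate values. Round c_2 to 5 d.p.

2.30536

f(1.270000) = -16.992517, f(3.910000) = 46.886771
step 1: c = 1.972266, f(c) = -9.732836 < 0 → new bracket [1.972266, 3.910000]
step 2: c = 2.305360, f(c) = -4.376253 < 0 → new bracket [2.305360, 3.910000]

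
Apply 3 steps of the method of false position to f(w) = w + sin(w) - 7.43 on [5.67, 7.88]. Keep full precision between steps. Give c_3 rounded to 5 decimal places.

6.87410

f(5.670000) = -2.335475, f(7.880000) = 1.449662
step 1: c = 7.033597, f(c) = 0.285537 > 0 → new bracket [5.670000, 7.033597]
step 2: c = 6.885045, f(c) = 0.021221 > 0 → new bracket [5.670000, 6.885045]
step 3: c = 6.874104, f(c) = 0.001228 > 0 → new bracket [5.670000, 6.874104]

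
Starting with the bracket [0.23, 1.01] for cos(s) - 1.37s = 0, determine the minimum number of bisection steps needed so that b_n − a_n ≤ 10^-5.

17

Initial width b − a = 1.01 − 0.23 = 0.780000.
After n steps the width is (b−a)/2^n; need (b−a)/2^n ≤ 10^-5.
So n ≥ log₂(0.780000/10^-5) = log₂(78000.0000) ≈ 16.2512.
Hence n = 17.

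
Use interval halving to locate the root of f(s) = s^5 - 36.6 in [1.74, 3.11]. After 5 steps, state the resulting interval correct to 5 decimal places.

[2.03969, 2.08250]

f(1.740000) = -20.650531, f(3.110000) = 254.339002 (opposite signs)
step 1: m = 2.425000, f(m) = 47.260745 > 0 → root in [1.740000, 2.425000]
step 2: m = 2.082500, f(m) = 2.567428 > 0 → root in [1.740000, 2.082500]
step 3: m = 1.911250, f(m) = -11.097222 < 0 → root in [1.911250, 2.082500]
step 4: m = 1.996875, f(m) = -4.849220 < 0 → root in [1.996875, 2.082500]
step 5: m = 2.039687, f(m) = -1.296467 < 0 → root in [2.039687, 2.082500]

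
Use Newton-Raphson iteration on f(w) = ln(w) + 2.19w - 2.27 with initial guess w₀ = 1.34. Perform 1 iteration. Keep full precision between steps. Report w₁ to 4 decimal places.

1.0140

f'(w) = 1/w + 2.19
w_0 = 1.340000: f = 0.957270, f' = 2.936269 → w_1 = 1.340000 - (0.957270)/(2.936269) = 1.013984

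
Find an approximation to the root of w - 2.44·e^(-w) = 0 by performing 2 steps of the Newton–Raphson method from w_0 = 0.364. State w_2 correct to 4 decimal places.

0.9448

f'(w) = 1 + 2.44·e^(-w)
w_0 = 0.364000: f = -1.331535, f' = 2.695535 → w_1 = 0.364000 - (-1.331535)/(2.695535) = 0.857978
w_1 = 0.857978: f = -0.176628, f' = 2.034605 → w_2 = 0.857978 - (-0.176628)/(2.034605) = 0.944790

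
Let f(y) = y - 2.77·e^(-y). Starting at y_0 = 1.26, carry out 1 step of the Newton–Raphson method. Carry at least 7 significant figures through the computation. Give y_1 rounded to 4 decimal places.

f'(y) = 1 + 2.77·e^(-y)
y_0 = 1.260000: f = 0.474278, f' = 1.785722 → y_1 = 1.260000 - (0.474278)/(1.785722) = 0.994405

0.9944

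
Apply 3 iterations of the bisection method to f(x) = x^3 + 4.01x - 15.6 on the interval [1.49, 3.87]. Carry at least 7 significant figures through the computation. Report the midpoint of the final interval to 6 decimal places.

f(1.490000) = -6.317151, f(3.870000) = 57.879303 (opposite signs)
step 1: m = 2.680000, f(m) = 14.395632 > 0 → root in [1.490000, 2.680000]
step 2: m = 2.085000, f(m) = 1.824814 > 0 → root in [1.490000, 2.085000]
step 3: m = 1.787500, f(m) = -2.720783 < 0 → root in [1.787500, 2.085000]
Midpoint of [1.787500, 2.085000] = 1.936250

1.936250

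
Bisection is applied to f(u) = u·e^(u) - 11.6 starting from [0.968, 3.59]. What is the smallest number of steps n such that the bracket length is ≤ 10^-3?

Initial width b − a = 3.59 − 0.968 = 2.622000.
After n steps the width is (b−a)/2^n; need (b−a)/2^n ≤ 10^-3.
So n ≥ log₂(2.622000/10^-3) = log₂(2622.0000) ≈ 11.3565.
Hence n = 12.

12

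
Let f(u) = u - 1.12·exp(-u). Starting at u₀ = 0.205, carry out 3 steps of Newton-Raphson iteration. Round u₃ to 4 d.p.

0.6091

f'(u) = 1 + 1.12·exp(-u)
u_0 = 0.205000: f = -0.707405, f' = 1.912405 → u_1 = 0.205000 - (-0.707405)/(1.912405) = 0.574903
u_1 = 0.574903: f = -0.055387, f' = 1.630290 → u_2 = 0.574903 - (-0.055387)/(1.630290) = 0.608877
u_2 = 0.608877: f = -0.000360, f' = 1.609237 → u_3 = 0.608877 - (-0.000360)/(1.609237) = 0.609101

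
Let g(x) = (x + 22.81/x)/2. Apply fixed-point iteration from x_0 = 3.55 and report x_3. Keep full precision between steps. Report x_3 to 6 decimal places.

4.775984

x_1 = g(3.550000) = 4.987676
x_2 = g(4.987676) = 4.780474
x_3 = g(4.780474) = 4.775984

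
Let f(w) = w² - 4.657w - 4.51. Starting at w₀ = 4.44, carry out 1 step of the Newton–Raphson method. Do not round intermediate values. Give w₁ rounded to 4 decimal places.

f'(w) = 2w - 4.657
w_0 = 4.440000: f = -5.473480, f' = 4.223000 → w_1 = 4.440000 - (-5.473480)/(4.223000) = 5.736112

5.7361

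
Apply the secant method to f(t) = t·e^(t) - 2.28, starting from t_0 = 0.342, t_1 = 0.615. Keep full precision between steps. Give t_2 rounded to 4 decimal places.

Secant update: t_(k+1) = t_k − f(t_k)·(t_k − t_(k-1))/(f(t_k) − f(t_(k-1))).
f(t_0) = -1.798546, f(t_1) = -1.142461
t_2 = 0.615000 - (-1.142461)·(0.615000 - 0.342000)/(-1.142461 - (-1.798546)) = 1.090384; f(t_2) = 0.964344

1.0904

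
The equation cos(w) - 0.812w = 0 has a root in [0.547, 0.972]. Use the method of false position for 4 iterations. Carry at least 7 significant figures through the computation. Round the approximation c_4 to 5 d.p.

0.83059

False-position update: c = (a·f(b) − b·f(a))/(f(b) − f(a)); replace the endpoint whose sign matches f(c).
f(0.547000) = 0.409925, f(0.972000) = -0.225615
step 1: c = 0.821126, f(c) = 0.014643 > 0 → new bracket [0.821126, 0.972000]
step 2: c = 0.830321, f(c) = 0.000418 > 0 → new bracket [0.830321, 0.972000]
step 3: c = 0.830583, f(c) = 0.000012 > 0 → new bracket [0.830583, 0.972000]
step 4: c = 0.830591, f(c) = 0.000000 > 0 → new bracket [0.830591, 0.972000]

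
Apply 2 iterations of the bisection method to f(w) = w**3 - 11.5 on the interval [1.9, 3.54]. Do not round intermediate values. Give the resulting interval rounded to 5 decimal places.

[1.90000, 2.31000]

f(1.900000) = -4.641000, f(3.540000) = 32.861864 (opposite signs)
step 1: m = 2.720000, f(m) = 8.623648 > 0 → root in [1.900000, 2.720000]
step 2: m = 2.310000, f(m) = 0.826391 > 0 → root in [1.900000, 2.310000]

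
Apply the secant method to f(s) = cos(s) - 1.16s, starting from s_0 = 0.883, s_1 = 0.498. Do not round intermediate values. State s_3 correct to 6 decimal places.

0.674048

Secant update: s_(k+1) = s_k − f(s_k)·(s_k − s_(k-1))/(f(s_k) − f(s_(k-1))).
f(s_0) = -0.389444, f(s_1) = 0.300860
s_2 = 0.498000 - (0.300860)·(0.498000 - 0.883000)/(0.300860 - (-0.389444)) = 0.665797; f(s_2) = 0.014100
s_3 = 0.665797 - (0.014100)·(0.665797 - 0.498000)/(0.014100 - (0.300860)) = 0.674048; f(s_3) = -0.000594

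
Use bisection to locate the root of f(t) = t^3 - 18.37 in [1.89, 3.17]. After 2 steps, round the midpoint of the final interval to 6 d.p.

2.690000

f(1.890000) = -11.618731, f(3.170000) = 13.485013 (opposite signs)
step 1: m = 2.530000, f(m) = -2.175723 < 0 → root in [2.530000, 3.170000]
step 2: m = 2.850000, f(m) = 4.779125 > 0 → root in [2.530000, 2.850000]
Midpoint of [2.530000, 2.850000] = 2.690000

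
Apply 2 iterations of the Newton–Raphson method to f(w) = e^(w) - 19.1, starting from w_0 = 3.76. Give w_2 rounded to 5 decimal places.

f'(w) = e^(w)
w_0 = 3.760000: f = 23.848426, f' = 42.948426 → w_1 = 3.760000 - (23.848426)/(42.948426) = 3.204719
w_1 = 3.204719: f = 5.548584, f' = 24.648584 → w_2 = 3.204719 - (5.548584)/(24.648584) = 2.979612

2.97961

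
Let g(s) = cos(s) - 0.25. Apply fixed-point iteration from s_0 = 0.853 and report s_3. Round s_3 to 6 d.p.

0.535047

s_1 = g(0.853000) = 0.407726
s_2 = g(0.407726) = 0.668025
s_3 = g(0.668025) = 0.535047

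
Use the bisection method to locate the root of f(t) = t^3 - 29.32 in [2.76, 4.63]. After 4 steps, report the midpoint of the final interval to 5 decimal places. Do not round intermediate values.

f(2.760000) = -8.295424, f(4.630000) = 69.932847 (opposite signs)
step 1: m = 3.695000, f(m) = 21.127927 > 0 → root in [2.760000, 3.695000]
step 2: m = 3.227500, f(m) = 4.300081 > 0 → root in [2.760000, 3.227500]
step 3: m = 2.993750, f(m) = -2.488399 < 0 → root in [2.993750, 3.227500]
step 4: m = 3.110625, f(m) = 0.778370 > 0 → root in [2.993750, 3.110625]
Midpoint of [2.993750, 3.110625] = 3.052187

3.05219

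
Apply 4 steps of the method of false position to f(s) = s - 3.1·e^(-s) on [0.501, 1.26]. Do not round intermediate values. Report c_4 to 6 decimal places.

f(0.501000) = -1.377366, f(1.260000) = 0.380673
step 1: c = 1.095652, f(c) = 0.059255 > 0 → new bracket [0.501000, 1.095652]
step 2: c = 1.071125, f(c) = 0.008994 > 0 → new bracket [0.501000, 1.071125]
step 3: c = 1.067426, f(c) = 0.001360 > 0 → new bracket [0.501000, 1.067426]
step 4: c = 1.066868, f(c) = 0.000205 > 0 → new bracket [0.501000, 1.066868]

1.066868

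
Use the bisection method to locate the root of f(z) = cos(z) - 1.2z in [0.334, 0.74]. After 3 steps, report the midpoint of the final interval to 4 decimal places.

0.6639

f(0.334000) = 0.543939, f(0.740000) = -0.149531 (opposite signs)
step 1: m = 0.537000, f(m) = 0.214847 > 0 → root in [0.537000, 0.740000]
step 2: m = 0.638500, f(m) = 0.036791 > 0 → root in [0.638500, 0.740000]
step 3: m = 0.689250, f(m) = -0.055377 < 0 → root in [0.638500, 0.689250]
Midpoint of [0.638500, 0.689250] = 0.663875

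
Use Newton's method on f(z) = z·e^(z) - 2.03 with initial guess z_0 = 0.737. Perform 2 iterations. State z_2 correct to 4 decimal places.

Newton update: z ← z − f(z)/f'(z).
f'(z) = (z + 1)·e^(z)
z_0 = 0.737000: f = -0.489923, f' = 3.629734 → z_1 = 0.737000 - (-0.489923)/(3.629734) = 0.871975
z_1 = 0.871975: f = 0.055440, f' = 4.477070 → z_2 = 0.871975 - (0.055440)/(4.477070) = 0.859592

0.8596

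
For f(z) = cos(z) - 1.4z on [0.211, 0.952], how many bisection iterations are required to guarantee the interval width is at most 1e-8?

27

Initial width b − a = 0.952 − 0.211 = 0.741000.
After n steps the width is (b−a)/2^n; need (b−a)/2^n ≤ 1e-8.
So n ≥ log₂(0.741000/1e-8) = log₂(74100000.0000) ≈ 26.1430.
Hence n = 27.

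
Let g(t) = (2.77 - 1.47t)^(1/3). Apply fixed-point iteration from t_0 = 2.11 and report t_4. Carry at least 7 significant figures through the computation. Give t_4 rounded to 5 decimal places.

t_1 = g(2.110000) = -0.692227
t_2 = g(-0.692227) = 1.558788
t_3 = g(1.558788) = 0.782202
t_4 = g(0.782202) = 1.174500

1.17450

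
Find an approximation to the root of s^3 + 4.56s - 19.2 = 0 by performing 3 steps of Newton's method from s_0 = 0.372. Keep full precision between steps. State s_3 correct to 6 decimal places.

Newton update: s ← s − f(s)/f'(s).
f'(s) = 3s^2 + 4.56
s_0 = 0.372000: f = -17.452201, f' = 4.975152 → s_1 = 0.372000 - (-17.452201)/(4.975152) = 3.879873
s_1 = 3.879873: f = 56.897555, f' = 49.720242 → s_2 = 3.879873 - (56.897555)/(49.720242) = 2.735519
s_2 = 2.735519: f = 13.744031, f' = 27.009193 → s_3 = 2.735519 - (13.744031)/(27.009193) = 2.226654

2.226654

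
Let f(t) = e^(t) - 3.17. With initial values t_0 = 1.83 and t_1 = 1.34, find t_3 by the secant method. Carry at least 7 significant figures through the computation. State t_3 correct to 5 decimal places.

1.15861

f(t_0) = 3.063887, f(t_1) = 0.649044
t_2 = 1.340000 - (0.649044)·(1.340000 - 1.830000)/(0.649044 - (3.063887)) = 1.208301; f(t_2) = 0.177793
t_3 = 1.208301 - (0.177793)·(1.208301 - 1.340000)/(0.177793 - (0.649044)) = 1.158614; f(t_3) = 0.015516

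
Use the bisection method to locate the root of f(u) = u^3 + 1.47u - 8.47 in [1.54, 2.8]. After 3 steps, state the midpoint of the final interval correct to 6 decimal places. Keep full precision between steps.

1.776250

f(1.540000) = -2.553936, f(2.800000) = 17.598000 (opposite signs)
step 1: m = 2.170000, f(m) = 4.938213 > 0 → root in [1.540000, 2.170000]
step 2: m = 1.855000, f(m) = 0.639951 > 0 → root in [1.540000, 1.855000]
step 3: m = 1.697500, f(m) = -1.083318 < 0 → root in [1.697500, 1.855000]
Midpoint of [1.697500, 1.855000] = 1.776250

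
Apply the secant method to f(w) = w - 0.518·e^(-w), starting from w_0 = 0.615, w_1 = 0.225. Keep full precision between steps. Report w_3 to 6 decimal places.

0.361109

Secant update: w_(k+1) = w_k − f(w_k)·(w_k − w_(k-1))/(f(w_k) − f(w_(k-1))).
f(w_0) = 0.334948, f(w_1) = -0.188631
w_2 = 0.225000 - (-0.188631)·(0.225000 - 0.615000)/(-0.188631 - (0.334948)) = 0.365506; f(w_2) = 0.006095
w_3 = 0.365506 - (0.006095)·(0.365506 - 0.225000)/(0.006095 - (-0.188631)) = 0.361109; f(w_3) = 0.000113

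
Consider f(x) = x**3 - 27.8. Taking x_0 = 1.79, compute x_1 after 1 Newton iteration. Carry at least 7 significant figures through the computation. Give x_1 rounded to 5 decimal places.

Newton update: x ← x − f(x)/f'(x).
f'(x) = 3x**2
x_0 = 1.790000: f = -22.064661, f' = 9.612300 → x_1 = 1.790000 - (-22.064661)/(9.612300) = 4.085461

4.08546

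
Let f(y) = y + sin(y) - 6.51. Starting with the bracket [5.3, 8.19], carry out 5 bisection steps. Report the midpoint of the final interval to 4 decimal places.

6.4289

f(5.300000) = -2.042267, f(8.190000) = 2.624075 (opposite signs)
step 1: m = 6.745000, f(m) = 0.680573 > 0 → root in [5.300000, 6.745000]
step 2: m = 6.022500, f(m) = -0.745243 < 0 → root in [6.022500, 6.745000]
step 3: m = 6.383750, f(m) = -0.025855 < 0 → root in [6.383750, 6.745000]
step 4: m = 6.564375, f(m) = 0.331874 > 0 → root in [6.383750, 6.564375]
step 5: m = 6.474062, f(m) = 0.153783 > 0 → root in [6.383750, 6.474062]
Midpoint of [6.383750, 6.474062] = 6.428906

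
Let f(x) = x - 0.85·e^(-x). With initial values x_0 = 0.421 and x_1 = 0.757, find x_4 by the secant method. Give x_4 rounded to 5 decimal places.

0.51028

f(x_0) = -0.136932, f(x_1) = 0.358289
x_2 = 0.757000 - (0.358289)·(0.757000 - 0.421000)/(0.358289 - (-0.136932)) = 0.513906; f(x_2) = 0.005475
x_3 = 0.513906 - (0.005475)·(0.513906 - 0.757000)/(0.005475 - (0.358289)) = 0.510134; f(x_3) = -0.000219
x_4 = 0.510134 - (-0.000219)·(0.510134 - 0.513906)/(-0.000219 - (0.005475)) = 0.510279; f(x_4) = 0.000000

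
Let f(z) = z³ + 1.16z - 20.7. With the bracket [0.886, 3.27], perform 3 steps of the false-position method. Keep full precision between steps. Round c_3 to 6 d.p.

f(0.886000) = -18.976734, f(3.270000) = 18.058983
step 1: c = 2.107538, f(c) = -8.894171 < 0 → new bracket [2.107538, 3.270000]
step 2: c = 2.491134, f(c) = -2.350924 < 0 → new bracket [2.491134, 3.270000]
step 3: c = 2.580848, f(c) = -0.515756 < 0 → new bracket [2.580848, 3.270000]

2.580848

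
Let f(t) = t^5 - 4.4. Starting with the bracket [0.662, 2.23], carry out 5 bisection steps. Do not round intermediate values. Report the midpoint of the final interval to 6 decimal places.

f(0.662000) = -4.272858, f(2.230000) = 50.747308 (opposite signs)
step 1: m = 1.446000, f(m) = 1.921810 > 0 → root in [0.662000, 1.446000]
step 2: m = 1.054000, f(m) = -3.099222 < 0 → root in [1.054000, 1.446000]
step 3: m = 1.250000, f(m) = -1.348242 < 0 → root in [1.250000, 1.446000]
step 4: m = 1.348000, f(m) = 0.050917 > 0 → root in [1.250000, 1.348000]
step 5: m = 1.299000, f(m) = -0.701329 < 0 → root in [1.299000, 1.348000]
Midpoint of [1.299000, 1.348000] = 1.323500

1.323500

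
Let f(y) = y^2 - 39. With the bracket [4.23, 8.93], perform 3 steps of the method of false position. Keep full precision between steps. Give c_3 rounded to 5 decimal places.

6.23170

False-position update: c = (a·f(b) − b·f(a))/(f(b) − f(a)); replace the endpoint whose sign matches f(c).
f(4.230000) = -21.107100, f(8.930000) = 40.744900
step 1: c = 5.833883, f(c) = -4.965809 < 0 → new bracket [5.833883, 8.930000]
step 2: c = 6.170231, f(c) = -0.928244 < 0 → new bracket [6.170231, 8.930000]
step 3: c = 6.231704, f(c) = -0.165870 < 0 → new bracket [6.231704, 8.930000]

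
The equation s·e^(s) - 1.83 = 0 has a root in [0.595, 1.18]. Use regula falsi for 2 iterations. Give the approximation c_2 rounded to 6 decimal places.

0.797330

False-position update: c = (a·f(b) − b·f(a))/(f(b) − f(a)); replace the endpoint whose sign matches f(c).
f(0.595000) = -0.751247, f(1.180000) = 2.010162
step 1: c = 0.754150, f(c) = -0.226823 < 0 → new bracket [0.754150, 1.180000]
step 2: c = 0.797330, f(c) = -0.060240 < 0 → new bracket [0.797330, 1.180000]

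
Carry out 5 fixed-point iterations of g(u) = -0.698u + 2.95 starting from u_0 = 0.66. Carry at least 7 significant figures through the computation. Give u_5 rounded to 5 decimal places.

1.91583

u_1 = g(0.660000) = 2.489320
u_2 = g(2.489320) = 1.212455
u_3 = g(1.212455) = 2.103707
u_4 = g(2.103707) = 1.481613
u_5 = g(1.481613) = 1.915834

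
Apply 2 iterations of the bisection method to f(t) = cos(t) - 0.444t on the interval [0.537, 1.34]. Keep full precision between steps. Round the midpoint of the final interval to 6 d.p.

1.038875

f(0.537000) = 0.620819, f(1.340000) = -0.366207 (opposite signs)
step 1: m = 0.938500, f(m) = 0.174305 > 0 → root in [0.938500, 1.340000]
step 2: m = 1.139250, f(m) = -0.087551 < 0 → root in [0.938500, 1.139250]
Midpoint of [0.938500, 1.139250] = 1.038875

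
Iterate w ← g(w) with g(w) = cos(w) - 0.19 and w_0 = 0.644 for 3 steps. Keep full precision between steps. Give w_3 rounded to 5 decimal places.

w_1 = g(0.644000) = 0.609701
w_2 = g(0.609701) = 0.629820
w_3 = g(0.629820) = 0.618134

0.61813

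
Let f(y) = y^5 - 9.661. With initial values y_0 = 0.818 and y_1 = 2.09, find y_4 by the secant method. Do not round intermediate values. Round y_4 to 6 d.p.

f(y_0) = -9.294759, f(y_1) = 30.216822
y_2 = 2.090000 - (30.216822)·(2.090000 - 0.818000)/(30.216822 - (-9.294759)) = 1.117227; f(y_2) = -7.920367
y_3 = 1.117227 - (-7.920367)·(1.117227 - 2.090000)/(-7.920367 - (30.216822)) = 1.319253; f(y_3) = -5.664856
y_4 = 1.319253 - (-5.664856)·(1.319253 - 1.117227)/(-5.664856 - (-7.920367)) = 1.826655; f(y_4) = 10.675809

1.826655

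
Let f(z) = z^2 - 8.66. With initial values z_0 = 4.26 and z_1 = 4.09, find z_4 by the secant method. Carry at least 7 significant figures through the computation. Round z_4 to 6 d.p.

f(z_0) = 9.487600, f(z_1) = 8.068100
z_2 = 4.090000 - (8.068100)·(4.090000 - 4.260000)/(8.068100 - (9.487600)) = 3.123760; f(z_2) = 1.097880
z_3 = 3.123760 - (1.097880)·(3.123760 - 4.090000)/(1.097880 - (8.068100)) = 2.971568; f(z_3) = 0.170217
z_4 = 2.971568 - (0.170217)·(2.971568 - 3.123760)/(0.170217 - (1.097880)) = 2.943642; f(z_4) = 0.005030

2.943642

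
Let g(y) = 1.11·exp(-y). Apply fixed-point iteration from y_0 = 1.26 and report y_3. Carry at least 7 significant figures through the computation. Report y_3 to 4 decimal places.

y_1 = g(1.260000) = 0.314856
y_2 = g(0.314856) = 0.810182
y_3 = g(0.810182) = 0.493702

0.4937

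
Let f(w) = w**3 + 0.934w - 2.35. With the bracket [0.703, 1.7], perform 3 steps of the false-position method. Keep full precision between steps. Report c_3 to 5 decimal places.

1.07957

f(0.703000) = -1.345969, f(1.700000) = 4.150800
step 1: c = 0.947131, f(c) = -0.615749 < 0 → new bracket [0.947131, 1.700000]
step 2: c = 1.044388, f(c) = -0.235381 < 0 → new bracket [1.044388, 1.700000]
step 3: c = 1.079571, f(c) = -0.083471 < 0 → new bracket [1.079571, 1.700000]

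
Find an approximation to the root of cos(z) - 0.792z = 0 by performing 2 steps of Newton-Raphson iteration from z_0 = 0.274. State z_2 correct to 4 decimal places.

0.8447

f'(z) = -sin(z) - 0.792
z_0 = 0.274000: f = 0.745688, f' = -1.062584 → z_1 = 0.274000 - (0.745688)/(-1.062584) = 0.975769
z_1 = 0.975769: f = -0.212277, f' = -1.620133 → z_2 = 0.975769 - (-0.212277)/(-1.620133) = 0.844744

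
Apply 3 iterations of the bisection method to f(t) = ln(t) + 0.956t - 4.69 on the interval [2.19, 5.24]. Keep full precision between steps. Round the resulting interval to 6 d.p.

[3.333750, 3.715000]

f(2.190000) = -1.812458, f(5.240000) = 1.975761 (opposite signs)
step 1: m = 3.715000, f(m) = 0.173919 > 0 → root in [2.190000, 3.715000]
step 2: m = 2.952500, f(m) = -0.784758 < 0 → root in [2.952500, 3.715000]
step 3: m = 3.333750, f(m) = -0.298837 < 0 → root in [3.333750, 3.715000]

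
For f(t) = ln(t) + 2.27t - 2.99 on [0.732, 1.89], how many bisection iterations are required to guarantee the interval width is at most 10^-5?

Initial width b − a = 1.89 − 0.732 = 1.158000.
After n steps the width is (b−a)/2^n; need (b−a)/2^n ≤ 10^-5.
So n ≥ log₂(1.158000/10^-5) = log₂(115800.0000) ≈ 16.8213.
Hence n = 17.

17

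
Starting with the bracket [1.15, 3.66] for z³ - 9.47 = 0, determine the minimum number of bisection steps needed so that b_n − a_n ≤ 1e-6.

Initial width b − a = 3.66 − 1.15 = 2.510000.
After n steps the width is (b−a)/2^n; need (b−a)/2^n ≤ 1e-6.
So n ≥ log₂(2.510000/1e-6) = log₂(2510000.0000) ≈ 21.2593.
Hence n = 22.

22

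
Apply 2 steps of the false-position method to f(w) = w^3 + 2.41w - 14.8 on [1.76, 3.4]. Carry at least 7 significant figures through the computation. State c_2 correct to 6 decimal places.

f(1.760000) = -5.106624, f(3.400000) = 32.698000
step 1: c = 1.981530, f(c) = -2.244110 < 0 → new bracket [1.981530, 3.400000]
step 2: c = 2.072629, f(c) = -0.901376 < 0 → new bracket [2.072629, 3.400000]

2.072629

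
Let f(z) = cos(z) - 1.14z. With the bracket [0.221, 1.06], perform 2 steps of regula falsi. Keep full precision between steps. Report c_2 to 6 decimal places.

False-position update: c = (a·f(b) − b·f(a))/(f(b) − f(a)); replace the endpoint whose sign matches f(c).
f(0.221000) = 0.723739, f(1.060000) = -0.719528
step 1: c = 0.641724, f(c) = 0.069500 > 0 → new bracket [0.641724, 1.060000]
step 2: c = 0.678567, f(c) = 0.004907 > 0 → new bracket [0.678567, 1.060000]

0.678567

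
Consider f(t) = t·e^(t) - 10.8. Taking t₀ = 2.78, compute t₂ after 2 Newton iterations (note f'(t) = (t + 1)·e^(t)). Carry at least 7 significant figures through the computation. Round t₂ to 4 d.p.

1.8956

t_0 = 2.780000: f = 34.010878, f' = 60.929899 → t_1 = 2.780000 - (34.010878)/(60.929899) = 2.221803
t_1 = 2.221803: f = 9.693797, f' = 29.717745 → t_2 = 2.221803 - (9.693797)/(29.717745) = 1.895608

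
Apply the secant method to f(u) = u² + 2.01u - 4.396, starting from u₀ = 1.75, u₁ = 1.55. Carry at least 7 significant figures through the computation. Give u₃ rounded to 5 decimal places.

1.32096

f(u_0) = 2.184000, f(u_1) = 1.122000
u_2 = 1.550000 - (1.122000)·(1.550000 - 1.750000)/(1.122000 - (2.184000)) = 1.338701; f(u_2) = 0.086907
u_3 = 1.338701 - (0.086907)·(1.338701 - 1.550000)/(0.086907 - (1.122000)) = 1.320960; f(u_3) = 0.004063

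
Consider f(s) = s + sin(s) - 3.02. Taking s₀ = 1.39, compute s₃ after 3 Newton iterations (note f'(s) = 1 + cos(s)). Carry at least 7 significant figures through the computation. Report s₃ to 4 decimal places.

s_0 = 1.390000: f = -0.646299, f' = 1.179813 → s_1 = 1.390000 - (-0.646299)/(1.179813) = 1.937798
s_1 = 1.937798: f = -0.148795, f' = 0.641182 → s_2 = 1.937798 - (-0.148795)/(0.641182) = 2.169861
s_2 = 2.169861: f = -0.024276, f' = 0.436130 → s_3 = 2.169861 - (-0.024276)/(0.436130) = 2.225522

2.2255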